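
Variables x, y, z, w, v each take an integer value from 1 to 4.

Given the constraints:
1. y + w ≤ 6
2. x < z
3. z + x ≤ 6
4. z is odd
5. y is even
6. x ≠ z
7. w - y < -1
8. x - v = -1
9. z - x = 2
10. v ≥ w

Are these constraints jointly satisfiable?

Satisfiable

Setting (x, y, z, w, v) = (1, 4, 3, 1, 2) satisfies everything: constraint 1: y + w = 5; constraint 3: z + x = 4, and the others follow.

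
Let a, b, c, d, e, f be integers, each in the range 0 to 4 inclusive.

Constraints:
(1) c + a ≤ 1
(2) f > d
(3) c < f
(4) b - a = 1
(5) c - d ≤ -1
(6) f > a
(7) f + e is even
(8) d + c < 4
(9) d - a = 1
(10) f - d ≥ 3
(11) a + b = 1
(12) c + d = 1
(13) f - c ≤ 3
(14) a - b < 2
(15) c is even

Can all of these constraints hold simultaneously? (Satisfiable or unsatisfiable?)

Constraints 5, 10, and 13 give d − c ≥ 1, c − f ≥ -3, f − d ≥ 3.
Adding all 3 inequalities: the left sides telescope to 0, and the right sides sum to 1 + (-3) + 3 = 1. So 0 ≥ 1, which is false.

Unsatisfiable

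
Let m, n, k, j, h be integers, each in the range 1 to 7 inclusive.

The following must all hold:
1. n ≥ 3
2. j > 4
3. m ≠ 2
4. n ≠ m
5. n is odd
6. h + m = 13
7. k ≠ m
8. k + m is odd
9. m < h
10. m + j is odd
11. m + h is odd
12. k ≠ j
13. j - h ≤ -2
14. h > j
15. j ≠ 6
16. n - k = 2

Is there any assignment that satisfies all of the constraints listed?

Satisfiable

One satisfying assignment is m = 6, n = 3, k = 1, j = 5, h = 7.
For the less obvious constraints — constraint 6: h + m = 13; constraint 13: j - h = -2 — and the others hold by inspection.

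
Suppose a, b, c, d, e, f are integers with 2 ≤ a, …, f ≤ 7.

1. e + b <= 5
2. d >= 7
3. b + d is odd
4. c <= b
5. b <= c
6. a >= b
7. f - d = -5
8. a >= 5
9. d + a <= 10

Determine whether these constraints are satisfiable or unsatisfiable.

Unsatisfiable

From constraint 2: d ≥ 7. From constraint 8: a ≥ 5. Hence d + a ≥ 12. But constraint 9 requires d + a ≤ 10, and 10 < 12. Contradiction.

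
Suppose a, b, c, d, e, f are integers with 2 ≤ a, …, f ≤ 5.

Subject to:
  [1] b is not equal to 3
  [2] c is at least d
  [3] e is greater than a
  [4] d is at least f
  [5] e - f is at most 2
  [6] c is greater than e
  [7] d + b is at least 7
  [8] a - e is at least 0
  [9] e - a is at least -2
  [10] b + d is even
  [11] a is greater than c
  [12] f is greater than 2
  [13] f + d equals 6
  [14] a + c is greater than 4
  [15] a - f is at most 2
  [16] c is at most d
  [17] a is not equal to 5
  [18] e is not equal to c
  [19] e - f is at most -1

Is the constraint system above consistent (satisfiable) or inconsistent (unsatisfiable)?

Constraints 2, 3, 4, 11, and 19 give c < a, a < e, e < f, f ≤ d, d ≤ c. Chaining: c < a < e < f ≤ d ≤ c, which forces c < c — impossible.

Unsatisfiable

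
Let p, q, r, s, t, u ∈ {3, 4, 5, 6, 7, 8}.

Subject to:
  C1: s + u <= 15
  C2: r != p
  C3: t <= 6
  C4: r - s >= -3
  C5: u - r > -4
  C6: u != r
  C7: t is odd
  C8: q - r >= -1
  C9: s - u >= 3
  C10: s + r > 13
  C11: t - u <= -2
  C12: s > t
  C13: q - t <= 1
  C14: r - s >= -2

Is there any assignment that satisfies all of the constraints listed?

Unsatisfiable

Constraints 8, 9, 11, 13, and 14 give u − t ≥ 2, t − q ≥ -1, q − r ≥ -1, r − s ≥ -2, s − u ≥ 3.
Adding all 5 inequalities: the left sides telescope to 0, and the right sides sum to 2 + (-1) + (-1) + (-2) + 3 = 1. So 0 ≥ 1, which is false.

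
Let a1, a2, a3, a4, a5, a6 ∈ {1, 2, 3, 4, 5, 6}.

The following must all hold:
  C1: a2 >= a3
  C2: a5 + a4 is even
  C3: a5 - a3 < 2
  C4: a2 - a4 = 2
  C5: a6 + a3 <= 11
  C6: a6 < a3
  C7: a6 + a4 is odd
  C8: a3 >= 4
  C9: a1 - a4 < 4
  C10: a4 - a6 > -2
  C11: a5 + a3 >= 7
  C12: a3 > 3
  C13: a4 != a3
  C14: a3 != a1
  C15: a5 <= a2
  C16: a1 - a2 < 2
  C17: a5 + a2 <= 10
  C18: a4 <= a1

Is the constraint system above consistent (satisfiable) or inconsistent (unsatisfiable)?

Take a1 = 6, a2 = 5, a3 = 5, a4 = 3, a5 = 5, a6 = 4. Then constraint 3: a5 - a3 = 0; constraint 4: a2 - a4 = 2, and every other listed constraint is also met.

Satisfiable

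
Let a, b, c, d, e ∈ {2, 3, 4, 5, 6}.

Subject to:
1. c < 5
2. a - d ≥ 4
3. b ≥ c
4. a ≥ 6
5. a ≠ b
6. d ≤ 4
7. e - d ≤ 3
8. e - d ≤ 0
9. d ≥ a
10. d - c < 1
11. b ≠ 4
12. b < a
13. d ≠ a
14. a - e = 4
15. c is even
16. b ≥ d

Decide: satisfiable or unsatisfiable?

Unsatisfiable

From constraints 4 and 9: d ≥ a and a ≥ 6, so d ≥ 6. From constraint 6: d ≤ 4. But 4 < 6, so no value of d works.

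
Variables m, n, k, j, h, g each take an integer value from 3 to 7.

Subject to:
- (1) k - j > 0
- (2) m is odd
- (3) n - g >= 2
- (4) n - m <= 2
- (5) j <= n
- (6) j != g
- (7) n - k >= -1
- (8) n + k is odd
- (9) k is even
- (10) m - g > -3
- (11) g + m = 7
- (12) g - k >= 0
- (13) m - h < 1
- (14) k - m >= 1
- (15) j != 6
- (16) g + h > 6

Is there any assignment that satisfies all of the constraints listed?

Constraints 3, 4, 12, and 14 give k − m ≥ 1, m − n ≥ -2, n − g ≥ 2, g − k ≥ 0.
Adding all 4 inequalities: the left sides telescope to 0, and the right sides sum to 1 + (-2) + 2 + 0 = 1. So 0 ≥ 1, which is false.

Unsatisfiable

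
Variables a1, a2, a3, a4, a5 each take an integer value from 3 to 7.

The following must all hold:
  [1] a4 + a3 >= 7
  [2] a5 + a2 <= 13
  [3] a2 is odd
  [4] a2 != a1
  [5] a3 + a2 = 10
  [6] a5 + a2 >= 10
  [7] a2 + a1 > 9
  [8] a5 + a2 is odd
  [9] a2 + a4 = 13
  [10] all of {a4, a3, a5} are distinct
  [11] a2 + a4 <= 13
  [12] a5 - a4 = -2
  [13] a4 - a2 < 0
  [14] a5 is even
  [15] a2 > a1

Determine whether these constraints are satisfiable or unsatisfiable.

Take a1 = 4, a2 = 7, a3 = 3, a4 = 6, a5 = 4. Then constraint 1: a4 + a3 = 9; constraint 2: a5 + a2 = 11; constraint 5: a3 + a2 = 10, and every other listed constraint is also met.

Satisfiable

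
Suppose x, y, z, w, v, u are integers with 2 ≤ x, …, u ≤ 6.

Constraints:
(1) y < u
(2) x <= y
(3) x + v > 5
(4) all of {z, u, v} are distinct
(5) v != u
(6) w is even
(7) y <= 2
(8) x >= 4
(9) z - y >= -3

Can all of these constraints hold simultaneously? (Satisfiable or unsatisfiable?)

From constraints 2 and 8: y ≥ x and x ≥ 4, so y ≥ 4. From constraint 7: y ≤ 2. But 2 < 4, so no value of y works.

Unsatisfiable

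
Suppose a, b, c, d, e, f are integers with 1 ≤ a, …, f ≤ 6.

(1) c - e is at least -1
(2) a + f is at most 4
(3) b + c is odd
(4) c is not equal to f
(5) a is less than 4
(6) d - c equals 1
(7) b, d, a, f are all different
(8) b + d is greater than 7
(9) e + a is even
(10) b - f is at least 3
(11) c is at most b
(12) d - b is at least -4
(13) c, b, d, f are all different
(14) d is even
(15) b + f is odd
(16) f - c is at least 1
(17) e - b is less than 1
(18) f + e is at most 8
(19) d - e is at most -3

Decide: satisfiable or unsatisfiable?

Unsatisfiable

Constraints 1, 10, 12, 16, and 19 give e − d ≥ 3, d − b ≥ -4, b − f ≥ 3, f − c ≥ 1, c − e ≥ -1.
Adding all 5 inequalities: the left sides telescope to 0, and the right sides sum to 3 + (-4) + 3 + 1 + (-1) = 2. So 0 ≥ 2, which is false.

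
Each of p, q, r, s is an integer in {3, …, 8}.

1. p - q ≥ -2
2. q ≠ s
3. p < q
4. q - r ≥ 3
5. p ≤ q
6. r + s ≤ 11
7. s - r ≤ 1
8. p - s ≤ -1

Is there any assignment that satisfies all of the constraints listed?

Unsatisfiable

Constraints 1, 4, 7, and 8 give r − s ≥ -1, s − p ≥ 1, p − q ≥ -2, q − r ≥ 3.
Adding all 4 inequalities: the left sides telescope to 0, and the right sides sum to (-1) + 1 + (-2) + 3 = 1. So 0 ≥ 1, which is false.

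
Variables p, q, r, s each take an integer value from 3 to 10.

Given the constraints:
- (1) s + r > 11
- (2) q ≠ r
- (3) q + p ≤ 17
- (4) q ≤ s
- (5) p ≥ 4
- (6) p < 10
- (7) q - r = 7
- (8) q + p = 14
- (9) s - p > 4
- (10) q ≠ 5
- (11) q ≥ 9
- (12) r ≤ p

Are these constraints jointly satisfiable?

Satisfiable

One satisfying assignment is p = 4, q = 10, r = 3, s = 10.
For the less obvious constraints — constraint 1: s + r = 13; constraint 3: q + p = 14; constraint 7: q - r = 7 — and the others hold by inspection.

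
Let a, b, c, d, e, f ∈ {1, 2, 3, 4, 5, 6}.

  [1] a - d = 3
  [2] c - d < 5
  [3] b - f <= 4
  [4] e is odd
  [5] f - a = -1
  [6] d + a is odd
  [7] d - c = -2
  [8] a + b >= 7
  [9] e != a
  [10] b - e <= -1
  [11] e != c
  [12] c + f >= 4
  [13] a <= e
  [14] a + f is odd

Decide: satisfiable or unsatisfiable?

Take a = 4, b = 4, c = 3, d = 1, e = 5, f = 3. Then constraint 1: a - d = 3; constraint 2: c - d = 2, and every other listed constraint is also met.

Satisfiable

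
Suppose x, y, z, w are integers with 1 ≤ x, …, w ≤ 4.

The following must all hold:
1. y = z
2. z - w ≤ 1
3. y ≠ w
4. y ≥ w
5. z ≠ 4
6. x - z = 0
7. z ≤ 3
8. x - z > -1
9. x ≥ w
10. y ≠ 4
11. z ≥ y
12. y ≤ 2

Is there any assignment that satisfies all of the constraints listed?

Satisfiable

Try x = 2, y = 2, z = 2, w = 1.
Check constraint 2: z - w = 1; constraint 6: x - z = 0; constraint 8: x - z = 0. The remaining constraints are straightforward to verify.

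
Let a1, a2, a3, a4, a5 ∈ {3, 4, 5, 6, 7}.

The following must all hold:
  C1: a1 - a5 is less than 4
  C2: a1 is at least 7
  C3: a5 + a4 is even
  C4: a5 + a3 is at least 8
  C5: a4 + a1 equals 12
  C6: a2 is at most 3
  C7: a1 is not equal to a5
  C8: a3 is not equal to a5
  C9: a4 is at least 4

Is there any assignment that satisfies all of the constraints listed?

Satisfiable

One satisfying assignment is a1 = 7, a2 = 3, a3 = 4, a4 = 5, a5 = 5.
For the less obvious constraints — constraint 1: a1 - a5 = 2; constraint 4: a5 + a3 = 9; constraint 5: a4 + a1 = 12 — and the others hold by inspection.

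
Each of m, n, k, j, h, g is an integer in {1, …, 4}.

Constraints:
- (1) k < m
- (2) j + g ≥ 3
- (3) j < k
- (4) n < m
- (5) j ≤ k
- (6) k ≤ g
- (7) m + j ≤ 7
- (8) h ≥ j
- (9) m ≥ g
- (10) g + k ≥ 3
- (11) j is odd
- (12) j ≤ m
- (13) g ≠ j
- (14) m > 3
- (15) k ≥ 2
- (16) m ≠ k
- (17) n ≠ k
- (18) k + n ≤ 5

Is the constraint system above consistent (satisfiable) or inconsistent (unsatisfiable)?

The assignment m = 4, n = 3, k = 2, j = 1, h = 1, g = 4 works:
  constraint 2 holds since j + g = 5.
  constraint 7 holds since m + j = 5.
The rest check out directly.

Satisfiable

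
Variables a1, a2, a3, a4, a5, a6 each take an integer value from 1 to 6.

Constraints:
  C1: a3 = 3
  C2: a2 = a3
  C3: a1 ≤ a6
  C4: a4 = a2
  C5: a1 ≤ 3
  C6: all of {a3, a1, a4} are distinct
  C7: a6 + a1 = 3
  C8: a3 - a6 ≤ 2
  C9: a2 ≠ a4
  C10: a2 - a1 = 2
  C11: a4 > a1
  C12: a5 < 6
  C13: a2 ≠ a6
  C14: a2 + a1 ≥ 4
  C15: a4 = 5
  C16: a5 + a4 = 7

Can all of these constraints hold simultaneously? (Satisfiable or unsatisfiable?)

Unsatisfiable

Constraint 15 fixes a4 = 5 and constraint 1 fixes a3 = 3. Constraints 2 and 4 give a4 = a2 = a3, so a4 = a3. But 5 ≠ 3 — contradiction.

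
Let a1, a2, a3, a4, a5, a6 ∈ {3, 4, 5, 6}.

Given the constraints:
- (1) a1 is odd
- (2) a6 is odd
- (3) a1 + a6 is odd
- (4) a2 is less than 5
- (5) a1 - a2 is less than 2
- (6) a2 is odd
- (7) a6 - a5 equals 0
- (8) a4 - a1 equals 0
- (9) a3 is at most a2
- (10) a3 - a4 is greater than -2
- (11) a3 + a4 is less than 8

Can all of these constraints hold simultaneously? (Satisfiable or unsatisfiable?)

Unsatisfiable

Constraint 1 makes a1 odd and constraint 2 makes a6 odd, so a1 + a6 must be even. Constraint 3 says a1 + a6 is odd — contradiction.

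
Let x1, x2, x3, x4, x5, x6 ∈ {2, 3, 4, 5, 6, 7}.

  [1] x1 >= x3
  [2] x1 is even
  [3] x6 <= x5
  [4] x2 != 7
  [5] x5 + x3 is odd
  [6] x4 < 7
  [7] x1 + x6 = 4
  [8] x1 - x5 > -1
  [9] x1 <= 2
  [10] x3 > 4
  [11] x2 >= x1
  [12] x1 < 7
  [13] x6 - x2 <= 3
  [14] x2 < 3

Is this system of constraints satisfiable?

From constraint 10: x3 ≥ 5. From constraints 1 and 9: x3 ≤ x1 and x1 ≤ 2, so x3 ≤ 2. But 2 < 5, so no value of x3 works.

Unsatisfiable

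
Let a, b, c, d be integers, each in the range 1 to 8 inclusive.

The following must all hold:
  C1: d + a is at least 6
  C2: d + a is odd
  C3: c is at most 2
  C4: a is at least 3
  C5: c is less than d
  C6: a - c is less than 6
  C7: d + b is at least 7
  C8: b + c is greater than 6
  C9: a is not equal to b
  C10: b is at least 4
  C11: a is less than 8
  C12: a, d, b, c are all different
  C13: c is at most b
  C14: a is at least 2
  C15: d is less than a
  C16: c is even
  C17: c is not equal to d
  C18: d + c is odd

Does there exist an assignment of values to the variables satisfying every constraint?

Take a = 6, b = 5, c = 2, d = 3. Then constraint 1: d + a = 9; constraint 6: a - c = 4, and every other listed constraint is also met.

Satisfiable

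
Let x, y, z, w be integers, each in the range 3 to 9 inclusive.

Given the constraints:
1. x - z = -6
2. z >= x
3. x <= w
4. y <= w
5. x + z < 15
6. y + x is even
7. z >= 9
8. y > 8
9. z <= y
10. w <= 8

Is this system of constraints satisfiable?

Unsatisfiable

From constraints 7 and 9: y ≥ z and z ≥ 9, so y ≥ 9. From constraints 4 and 10: y ≤ w and w ≤ 8, so y ≤ 8. But 8 < 9, so no value of y works.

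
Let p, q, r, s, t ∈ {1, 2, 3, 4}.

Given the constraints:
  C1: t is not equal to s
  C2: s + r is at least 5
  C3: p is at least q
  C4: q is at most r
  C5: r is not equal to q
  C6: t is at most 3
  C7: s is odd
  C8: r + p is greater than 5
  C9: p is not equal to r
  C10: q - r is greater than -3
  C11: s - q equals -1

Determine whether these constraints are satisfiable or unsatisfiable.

One satisfying assignment is p = 2, q = 2, r = 4, s = 1, t = 3.
For the less obvious constraints — constraint 2: s + r = 5; constraint 8: r + p = 6; constraint 10: q - r = -2 — and the others hold by inspection.

Satisfiable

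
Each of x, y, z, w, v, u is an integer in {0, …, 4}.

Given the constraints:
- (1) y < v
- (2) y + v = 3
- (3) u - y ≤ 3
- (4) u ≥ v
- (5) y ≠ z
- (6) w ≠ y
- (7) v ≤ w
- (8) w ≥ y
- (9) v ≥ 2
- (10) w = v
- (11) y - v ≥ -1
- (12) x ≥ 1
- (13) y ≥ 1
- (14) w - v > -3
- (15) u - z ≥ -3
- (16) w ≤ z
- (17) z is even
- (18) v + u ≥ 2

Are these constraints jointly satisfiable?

Satisfiable

Take x = 4, y = 1, z = 2, w = 2, v = 2, u = 2. Then constraint 2: y + v = 3; constraint 3: u - y = 1; constraint 11: y - v = -1, and every other listed constraint is also met.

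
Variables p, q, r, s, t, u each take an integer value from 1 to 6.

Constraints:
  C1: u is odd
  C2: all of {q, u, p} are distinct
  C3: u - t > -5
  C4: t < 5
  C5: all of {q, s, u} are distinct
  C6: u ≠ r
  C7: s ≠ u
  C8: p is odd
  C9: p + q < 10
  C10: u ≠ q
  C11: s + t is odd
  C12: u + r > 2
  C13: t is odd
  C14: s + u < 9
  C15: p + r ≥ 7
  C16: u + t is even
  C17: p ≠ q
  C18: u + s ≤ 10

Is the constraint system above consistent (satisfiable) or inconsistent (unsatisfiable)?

Satisfiable

Setting (p, q, r, s, t, u) = (5, 2, 2, 6, 3, 1) satisfies everything: constraint 3: u - t = -2; constraint 9: p + q = 7; constraint 12: u + r = 3, and the others follow.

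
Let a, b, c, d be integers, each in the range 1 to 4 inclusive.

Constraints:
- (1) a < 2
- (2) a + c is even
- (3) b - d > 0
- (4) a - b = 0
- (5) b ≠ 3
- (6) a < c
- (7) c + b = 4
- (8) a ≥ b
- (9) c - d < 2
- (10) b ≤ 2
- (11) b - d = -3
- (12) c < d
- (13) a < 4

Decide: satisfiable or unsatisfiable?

Unsatisfiable

Constraints 3, 6, 8, and 12 give a < c, c < d, d < b, b ≤ a. Chaining: a < c < d < b ≤ a, which forces a < a — impossible.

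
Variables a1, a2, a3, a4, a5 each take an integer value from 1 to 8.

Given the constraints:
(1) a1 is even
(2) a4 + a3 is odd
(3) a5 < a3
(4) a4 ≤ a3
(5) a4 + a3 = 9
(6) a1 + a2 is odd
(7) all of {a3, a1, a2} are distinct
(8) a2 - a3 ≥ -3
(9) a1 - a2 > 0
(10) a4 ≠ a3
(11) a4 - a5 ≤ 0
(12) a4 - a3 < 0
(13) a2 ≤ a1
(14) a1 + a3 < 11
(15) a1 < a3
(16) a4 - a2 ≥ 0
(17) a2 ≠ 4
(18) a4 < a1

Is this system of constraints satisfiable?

Take a1 = 4, a2 = 3, a3 = 6, a4 = 3, a5 = 4. Then constraint 5: a4 + a3 = 9; constraint 8: a2 - a3 = -3; constraint 9: a1 - a2 = 1, and every other listed constraint is also met.

Satisfiable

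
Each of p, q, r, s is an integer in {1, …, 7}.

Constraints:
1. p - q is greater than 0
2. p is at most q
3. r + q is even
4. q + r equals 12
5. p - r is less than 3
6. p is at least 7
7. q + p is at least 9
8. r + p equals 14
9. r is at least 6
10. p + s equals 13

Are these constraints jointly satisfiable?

Unsatisfiable

From constraints 2 and 6: q ≥ p ≥ 7. From constraint 9: r ≥ 6. Hence q + r ≥ 13. But constraint 4 requires q + r = 12, and 12 < 13. Contradiction.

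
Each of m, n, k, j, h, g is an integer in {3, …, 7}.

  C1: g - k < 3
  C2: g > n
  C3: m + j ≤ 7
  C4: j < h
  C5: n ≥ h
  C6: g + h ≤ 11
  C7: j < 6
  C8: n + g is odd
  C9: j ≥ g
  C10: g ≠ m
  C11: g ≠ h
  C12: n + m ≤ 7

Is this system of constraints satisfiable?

Constraints 2, 4, 5, and 9 give n < g, g ≤ j, j < h, h ≤ n. Chaining: n < g ≤ j < h ≤ n, which forces n < n — impossible.

Unsatisfiable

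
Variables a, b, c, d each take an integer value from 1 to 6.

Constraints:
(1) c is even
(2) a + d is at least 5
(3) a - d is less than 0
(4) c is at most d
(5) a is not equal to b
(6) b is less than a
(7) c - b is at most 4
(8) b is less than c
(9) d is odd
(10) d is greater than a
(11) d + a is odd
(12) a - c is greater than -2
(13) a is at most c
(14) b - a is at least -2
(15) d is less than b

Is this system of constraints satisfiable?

Constraints 4, 6, 13, and 15 give c ≤ d, d < b, b < a, a ≤ c. Chaining: c ≤ d < b < a ≤ c, which forces c < c — impossible.

Unsatisfiable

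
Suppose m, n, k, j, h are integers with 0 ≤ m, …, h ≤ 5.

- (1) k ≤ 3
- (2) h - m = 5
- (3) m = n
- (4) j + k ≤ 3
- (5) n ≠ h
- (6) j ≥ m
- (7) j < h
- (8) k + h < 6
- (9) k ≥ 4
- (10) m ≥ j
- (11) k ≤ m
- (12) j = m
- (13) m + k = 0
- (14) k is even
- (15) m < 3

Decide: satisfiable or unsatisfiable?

From constraints 9 and 11: m ≥ k and k ≥ 4, so m ≥ 4. From constraint 15: m ≤ 2. But 2 < 4, so no value of m works.

Unsatisfiable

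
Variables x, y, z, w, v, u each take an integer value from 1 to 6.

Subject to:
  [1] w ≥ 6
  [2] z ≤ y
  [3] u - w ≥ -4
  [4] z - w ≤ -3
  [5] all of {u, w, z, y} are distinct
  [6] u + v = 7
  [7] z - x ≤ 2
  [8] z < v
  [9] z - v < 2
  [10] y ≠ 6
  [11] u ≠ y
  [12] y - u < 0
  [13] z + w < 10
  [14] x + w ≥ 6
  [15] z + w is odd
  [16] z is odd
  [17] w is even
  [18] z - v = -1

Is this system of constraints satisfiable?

Satisfiable

One satisfying assignment is x = 2, y = 2, z = 1, w = 6, v = 2, u = 5.
For the less obvious constraints — constraint 3: u - w = -1; constraint 4: z - w = -5; constraint 6: u + v = 7 — and the others hold by inspection.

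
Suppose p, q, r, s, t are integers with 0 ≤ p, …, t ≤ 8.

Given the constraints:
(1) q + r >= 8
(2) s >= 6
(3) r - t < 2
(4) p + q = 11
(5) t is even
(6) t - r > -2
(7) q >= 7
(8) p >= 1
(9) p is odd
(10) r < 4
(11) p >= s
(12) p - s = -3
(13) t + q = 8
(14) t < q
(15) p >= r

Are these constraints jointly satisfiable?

Unsatisfiable

From constraints 2 and 11: p ≥ s ≥ 6. From constraint 7: q ≥ 7. Hence p + q ≥ 13. But constraint 4 requires p + q = 11, and 11 < 13. Contradiction.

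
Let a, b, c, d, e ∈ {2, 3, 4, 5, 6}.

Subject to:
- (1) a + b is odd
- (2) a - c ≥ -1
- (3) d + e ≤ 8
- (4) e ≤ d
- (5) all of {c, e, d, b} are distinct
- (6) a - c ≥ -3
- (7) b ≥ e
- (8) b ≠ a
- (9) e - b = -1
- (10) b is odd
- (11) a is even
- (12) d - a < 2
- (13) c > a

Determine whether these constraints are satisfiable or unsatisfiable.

Satisfiable

Take a = 4, b = 3, c = 5, d = 4, e = 2. Then constraint 2: a - c = -1; constraint 3: d + e = 6; constraint 6: a - c = -1, and every other listed constraint is also met.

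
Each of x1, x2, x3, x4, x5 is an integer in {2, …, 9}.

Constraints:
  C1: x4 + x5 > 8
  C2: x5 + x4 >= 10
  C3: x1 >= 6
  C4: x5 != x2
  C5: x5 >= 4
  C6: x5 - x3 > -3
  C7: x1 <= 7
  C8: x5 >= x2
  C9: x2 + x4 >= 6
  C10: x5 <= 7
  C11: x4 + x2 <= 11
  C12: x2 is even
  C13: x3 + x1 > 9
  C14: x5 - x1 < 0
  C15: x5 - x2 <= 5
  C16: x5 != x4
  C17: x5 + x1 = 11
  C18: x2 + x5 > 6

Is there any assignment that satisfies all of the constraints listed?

Try x1 = 6, x2 = 2, x3 = 6, x4 = 6, x5 = 5.
Check constraint 1: x4 + x5 = 11; constraint 2: x5 + x4 = 11; constraint 6: x5 - x3 = -1. The remaining constraints are straightforward to verify.

Satisfiable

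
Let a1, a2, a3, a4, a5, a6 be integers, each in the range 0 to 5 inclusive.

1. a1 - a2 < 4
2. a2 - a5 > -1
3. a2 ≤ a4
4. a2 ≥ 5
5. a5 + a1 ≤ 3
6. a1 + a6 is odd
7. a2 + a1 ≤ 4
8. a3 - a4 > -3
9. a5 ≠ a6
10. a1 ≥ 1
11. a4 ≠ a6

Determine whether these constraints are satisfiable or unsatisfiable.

From constraint 4: a2 ≥ 5. From constraint 10: a1 ≥ 1. Hence a2 + a1 ≥ 6. But constraint 7 requires a2 + a1 ≤ 4, and 4 < 6. Contradiction.

Unsatisfiable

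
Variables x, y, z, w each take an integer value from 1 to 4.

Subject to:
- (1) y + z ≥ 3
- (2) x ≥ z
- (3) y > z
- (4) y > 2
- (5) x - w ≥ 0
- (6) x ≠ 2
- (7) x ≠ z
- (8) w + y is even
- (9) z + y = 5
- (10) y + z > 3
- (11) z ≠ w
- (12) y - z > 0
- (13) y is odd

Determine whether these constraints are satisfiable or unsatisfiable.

Try x = 4, y = 3, z = 2, w = 3.
Check constraint 1: y + z = 5; constraint 5: x - w = 1. The remaining constraints are straightforward to verify.

Satisfiable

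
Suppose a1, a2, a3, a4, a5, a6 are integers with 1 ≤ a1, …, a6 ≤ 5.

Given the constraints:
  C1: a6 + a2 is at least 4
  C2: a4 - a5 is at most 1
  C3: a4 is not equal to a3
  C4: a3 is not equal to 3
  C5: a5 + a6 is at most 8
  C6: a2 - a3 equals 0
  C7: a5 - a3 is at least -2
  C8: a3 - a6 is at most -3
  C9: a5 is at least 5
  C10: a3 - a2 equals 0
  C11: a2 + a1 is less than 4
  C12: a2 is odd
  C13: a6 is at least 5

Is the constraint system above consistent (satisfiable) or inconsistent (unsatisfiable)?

Unsatisfiable

From constraint 9: a5 ≥ 5. From constraint 13: a6 ≥ 5. Hence a5 + a6 ≥ 10. But constraint 5 requires a5 + a6 ≤ 8, and 8 < 10. Contradiction.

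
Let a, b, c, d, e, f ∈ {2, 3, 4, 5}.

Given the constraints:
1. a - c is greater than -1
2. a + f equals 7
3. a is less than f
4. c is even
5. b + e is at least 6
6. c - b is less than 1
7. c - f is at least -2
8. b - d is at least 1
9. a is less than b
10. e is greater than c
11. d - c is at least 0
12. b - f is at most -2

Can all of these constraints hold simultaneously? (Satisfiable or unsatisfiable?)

Unsatisfiable

Constraints 7, 8, 11, and 12 give c − f ≥ -2, f − b ≥ 2, b − d ≥ 1, d − c ≥ 0.
Adding all 4 inequalities: the left sides telescope to 0, and the right sides sum to (-2) + 2 + 1 + 0 = 1. So 0 ≥ 1, which is false.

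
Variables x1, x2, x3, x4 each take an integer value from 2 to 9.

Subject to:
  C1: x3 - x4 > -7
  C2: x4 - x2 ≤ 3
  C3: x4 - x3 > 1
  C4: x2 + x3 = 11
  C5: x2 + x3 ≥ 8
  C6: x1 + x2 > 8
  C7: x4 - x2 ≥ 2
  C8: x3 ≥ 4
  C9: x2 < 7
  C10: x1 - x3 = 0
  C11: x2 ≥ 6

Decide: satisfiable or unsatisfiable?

One satisfying assignment is x1 = 5, x2 = 6, x3 = 5, x4 = 9.
For the less obvious constraints — constraint 1: x3 - x4 = -4; constraint 2: x4 - x2 = 3 — and the others hold by inspection.

Satisfiable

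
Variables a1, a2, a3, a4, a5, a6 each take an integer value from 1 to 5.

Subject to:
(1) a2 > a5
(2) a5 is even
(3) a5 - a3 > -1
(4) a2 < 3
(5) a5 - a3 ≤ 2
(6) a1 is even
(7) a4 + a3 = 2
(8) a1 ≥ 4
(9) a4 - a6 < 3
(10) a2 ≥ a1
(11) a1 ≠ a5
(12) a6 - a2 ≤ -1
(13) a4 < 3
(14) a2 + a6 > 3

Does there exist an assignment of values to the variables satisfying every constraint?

Unsatisfiable

From constraints 8 and 10: a2 ≥ a1 and a1 ≥ 4, so a2 ≥ 4. From constraint 4: a2 ≤ 2. But 2 < 4, so no value of a2 works.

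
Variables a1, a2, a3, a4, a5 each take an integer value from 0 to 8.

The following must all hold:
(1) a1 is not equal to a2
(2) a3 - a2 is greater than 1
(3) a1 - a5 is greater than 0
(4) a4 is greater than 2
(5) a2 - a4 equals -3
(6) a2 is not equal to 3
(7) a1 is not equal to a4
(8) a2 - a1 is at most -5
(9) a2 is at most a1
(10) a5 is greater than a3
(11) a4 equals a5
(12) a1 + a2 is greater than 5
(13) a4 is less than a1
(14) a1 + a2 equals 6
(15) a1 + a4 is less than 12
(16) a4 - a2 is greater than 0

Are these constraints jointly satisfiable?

Satisfiable

Try a1 = 6, a2 = 0, a3 = 2, a4 = 3, a5 = 3.
Check constraint 2: a3 - a2 = 2; constraint 3: a1 - a5 = 3. The remaining constraints are straightforward to verify.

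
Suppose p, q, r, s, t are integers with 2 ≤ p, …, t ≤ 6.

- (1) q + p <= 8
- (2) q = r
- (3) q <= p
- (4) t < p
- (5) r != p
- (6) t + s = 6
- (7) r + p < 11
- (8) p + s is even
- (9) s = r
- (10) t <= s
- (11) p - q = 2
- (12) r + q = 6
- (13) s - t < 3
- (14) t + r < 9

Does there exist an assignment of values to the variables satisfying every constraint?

Take p = 5, q = 3, r = 3, s = 3, t = 3. Then constraint 1: q + p = 8; constraint 6: t + s = 6, and every other listed constraint is also met.

Satisfiable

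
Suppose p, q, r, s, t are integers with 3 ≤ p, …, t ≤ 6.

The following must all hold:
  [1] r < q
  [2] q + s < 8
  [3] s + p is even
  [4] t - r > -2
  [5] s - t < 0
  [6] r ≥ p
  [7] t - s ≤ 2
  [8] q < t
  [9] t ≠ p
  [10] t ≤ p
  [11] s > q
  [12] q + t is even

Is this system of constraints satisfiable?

Unsatisfiable

Constraints 1, 5, 6, 10, and 11 give t ≤ p, p ≤ r, r < q, q < s, s < t. Chaining: t ≤ p ≤ r < q < s < t, which forces t < t — impossible.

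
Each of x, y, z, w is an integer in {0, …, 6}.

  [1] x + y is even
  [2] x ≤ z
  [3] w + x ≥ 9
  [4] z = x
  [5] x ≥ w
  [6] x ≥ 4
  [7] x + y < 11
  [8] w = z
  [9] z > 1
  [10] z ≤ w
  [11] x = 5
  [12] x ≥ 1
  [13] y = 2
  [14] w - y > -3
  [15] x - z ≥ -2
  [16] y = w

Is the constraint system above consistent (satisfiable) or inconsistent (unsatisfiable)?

Constraint 13 fixes y = 2 and constraint 11 fixes x = 5. Constraints 4, 8, and 16 give y = w = z = x, so y = x. But 2 ≠ 5 — contradiction.

Unsatisfiable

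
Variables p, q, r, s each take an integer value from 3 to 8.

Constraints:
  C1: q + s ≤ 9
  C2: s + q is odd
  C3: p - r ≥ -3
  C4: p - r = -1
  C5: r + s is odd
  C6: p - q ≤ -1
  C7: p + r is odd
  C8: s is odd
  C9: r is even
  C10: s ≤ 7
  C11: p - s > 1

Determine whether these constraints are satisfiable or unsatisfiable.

One satisfying assignment is p = 5, q = 6, r = 6, s = 3.
For the less obvious constraints — constraint 1: q + s = 9; constraint 3: p - r = -1 — and the others hold by inspection.

Satisfiable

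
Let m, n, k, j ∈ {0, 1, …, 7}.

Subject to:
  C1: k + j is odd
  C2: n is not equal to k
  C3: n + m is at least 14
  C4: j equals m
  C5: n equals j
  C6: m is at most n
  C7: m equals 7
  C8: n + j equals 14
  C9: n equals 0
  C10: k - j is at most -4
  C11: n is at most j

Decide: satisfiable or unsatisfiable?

Unsatisfiable

Constraint 9 fixes n = 0 and constraint 7 fixes m = 7. Constraints 4 and 5 give n = j = m, so n = m. But 0 ≠ 7 — contradiction.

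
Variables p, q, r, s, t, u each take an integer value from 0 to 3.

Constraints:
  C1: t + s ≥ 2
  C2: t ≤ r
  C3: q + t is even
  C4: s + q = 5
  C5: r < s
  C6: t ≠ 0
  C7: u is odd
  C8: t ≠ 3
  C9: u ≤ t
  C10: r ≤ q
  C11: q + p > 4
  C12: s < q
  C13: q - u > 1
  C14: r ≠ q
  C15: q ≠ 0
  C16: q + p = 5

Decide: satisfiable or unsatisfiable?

Satisfiable

One satisfying assignment is p = 2, q = 3, r = 1, s = 2, t = 1, u = 1.
For the less obvious constraints — constraint 1: t + s = 3; constraint 4: s + q = 5; constraint 11: q + p = 5 — and the others hold by inspection.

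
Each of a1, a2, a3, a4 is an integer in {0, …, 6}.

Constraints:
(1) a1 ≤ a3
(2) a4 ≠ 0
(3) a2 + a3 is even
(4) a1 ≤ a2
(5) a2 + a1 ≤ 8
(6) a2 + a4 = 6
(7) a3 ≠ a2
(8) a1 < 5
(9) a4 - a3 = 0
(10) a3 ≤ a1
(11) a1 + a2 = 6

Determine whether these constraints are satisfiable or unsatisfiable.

Satisfiable

Setting (a1, a2, a3, a4) = (1, 5, 1, 1) satisfies everything: constraint 5: a2 + a1 = 6; constraint 6: a2 + a4 = 6, and the others follow.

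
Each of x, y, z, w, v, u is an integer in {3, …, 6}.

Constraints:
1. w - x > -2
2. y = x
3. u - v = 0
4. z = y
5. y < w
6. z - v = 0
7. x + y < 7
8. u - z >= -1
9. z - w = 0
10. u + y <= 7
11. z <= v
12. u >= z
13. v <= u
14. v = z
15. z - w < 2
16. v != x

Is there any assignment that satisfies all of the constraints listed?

From constraints 2, 4, and 14, v = z = y = x, so v = x. But constraint 16 says v ≠ x. Contradiction.

Unsatisfiable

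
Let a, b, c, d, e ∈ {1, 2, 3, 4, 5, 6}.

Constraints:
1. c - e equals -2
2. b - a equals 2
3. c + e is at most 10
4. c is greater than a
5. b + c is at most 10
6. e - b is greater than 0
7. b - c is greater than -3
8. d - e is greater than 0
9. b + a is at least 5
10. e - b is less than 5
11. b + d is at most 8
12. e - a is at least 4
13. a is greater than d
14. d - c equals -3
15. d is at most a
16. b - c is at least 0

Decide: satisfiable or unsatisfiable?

Unsatisfiable

Constraints 4, 6, 8, 13, and 16 give a < c, c ≤ b, b < e, e < d, d < a. Chaining: a < c ≤ b < e < d < a, which forces a < a — impossible.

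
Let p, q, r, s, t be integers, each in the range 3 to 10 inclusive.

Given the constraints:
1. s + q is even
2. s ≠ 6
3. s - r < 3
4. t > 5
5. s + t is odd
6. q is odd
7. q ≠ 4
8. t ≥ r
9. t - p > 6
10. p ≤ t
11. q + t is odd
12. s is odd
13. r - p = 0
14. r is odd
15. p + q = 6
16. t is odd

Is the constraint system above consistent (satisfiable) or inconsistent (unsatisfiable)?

Constraint 12 makes s odd and constraint 16 makes t odd, so s + t must be even. Constraint 5 says s + t is odd — contradiction.

Unsatisfiable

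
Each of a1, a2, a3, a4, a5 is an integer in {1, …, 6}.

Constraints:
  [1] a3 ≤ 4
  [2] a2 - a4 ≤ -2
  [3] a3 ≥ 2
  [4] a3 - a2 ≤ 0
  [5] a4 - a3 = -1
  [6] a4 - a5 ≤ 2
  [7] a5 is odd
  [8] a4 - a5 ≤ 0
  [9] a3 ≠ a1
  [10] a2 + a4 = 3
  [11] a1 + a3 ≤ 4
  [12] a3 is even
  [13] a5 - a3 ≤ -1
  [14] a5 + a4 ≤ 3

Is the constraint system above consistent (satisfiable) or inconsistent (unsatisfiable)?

Unsatisfiable

Constraints 2, 4, 6, and 13 give a3 − a5 ≥ 1, a5 − a4 ≥ -2, a4 − a2 ≥ 2, a2 − a3 ≥ 0.
Adding all 4 inequalities: the left sides telescope to 0, and the right sides sum to 1 + (-2) + 2 + 0 = 1. So 0 ≥ 1, which is false.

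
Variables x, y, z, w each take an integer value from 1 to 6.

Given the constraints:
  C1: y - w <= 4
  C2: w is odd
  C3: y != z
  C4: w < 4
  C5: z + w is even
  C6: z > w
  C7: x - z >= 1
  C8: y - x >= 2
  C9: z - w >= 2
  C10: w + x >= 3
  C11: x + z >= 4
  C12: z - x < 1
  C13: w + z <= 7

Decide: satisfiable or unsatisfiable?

Constraints 1, 7, 8, and 9 give x − z ≥ 1, z − w ≥ 2, w − y ≥ -4, y − x ≥ 2.
Adding all 4 inequalities: the left sides telescope to 0, and the right sides sum to 1 + 2 + (-4) + 2 = 1. So 0 ≥ 1, which is false.

Unsatisfiable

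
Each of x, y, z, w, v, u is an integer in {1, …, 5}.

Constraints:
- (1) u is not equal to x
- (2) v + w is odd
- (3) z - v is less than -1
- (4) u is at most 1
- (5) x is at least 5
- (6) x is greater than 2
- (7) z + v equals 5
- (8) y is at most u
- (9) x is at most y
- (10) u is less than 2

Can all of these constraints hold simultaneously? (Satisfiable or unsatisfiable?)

Unsatisfiable

From constraints 5 and 9: y ≥ x and x ≥ 5, so y ≥ 5. From constraints 4 and 8: y ≤ u and u ≤ 1, so y ≤ 1. But 1 < 5, so no value of y works.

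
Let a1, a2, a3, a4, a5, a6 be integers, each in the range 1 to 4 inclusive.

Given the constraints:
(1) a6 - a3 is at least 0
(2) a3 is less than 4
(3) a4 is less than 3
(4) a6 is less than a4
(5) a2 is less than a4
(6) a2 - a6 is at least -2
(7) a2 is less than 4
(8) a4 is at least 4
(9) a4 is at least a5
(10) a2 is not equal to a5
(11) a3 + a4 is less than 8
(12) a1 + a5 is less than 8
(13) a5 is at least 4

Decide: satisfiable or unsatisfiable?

Unsatisfiable

From constraints 9 and 13: a4 ≥ a5 and a5 ≥ 4, so a4 ≥ 4. From constraint 3: a4 ≤ 2. But 2 < 4, so no value of a4 works.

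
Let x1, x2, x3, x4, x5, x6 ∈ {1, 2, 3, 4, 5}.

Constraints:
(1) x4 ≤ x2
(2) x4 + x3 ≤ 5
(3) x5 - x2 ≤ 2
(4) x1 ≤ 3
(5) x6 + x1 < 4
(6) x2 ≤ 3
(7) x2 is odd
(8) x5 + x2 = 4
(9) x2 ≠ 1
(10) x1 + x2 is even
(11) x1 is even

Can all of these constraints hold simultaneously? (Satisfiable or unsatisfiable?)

Unsatisfiable

Constraint 11 makes x1 even and constraint 7 makes x2 odd, so x1 + x2 must be odd. Constraint 10 says x1 + x2 is even — contradiction.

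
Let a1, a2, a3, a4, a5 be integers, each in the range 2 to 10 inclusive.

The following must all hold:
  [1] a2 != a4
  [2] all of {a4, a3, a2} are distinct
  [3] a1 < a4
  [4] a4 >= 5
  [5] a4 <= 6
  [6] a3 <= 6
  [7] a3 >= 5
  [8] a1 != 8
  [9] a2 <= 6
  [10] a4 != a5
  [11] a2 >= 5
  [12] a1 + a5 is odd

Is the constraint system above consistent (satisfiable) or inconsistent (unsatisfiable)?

Constraints 4, 5, 6, 7, 9, and 11 confine each of a4, a3, a2 to the 2 values {5, 6}.
Constraint 2 requires all 3 of them to be distinct, but only 2 values are available — impossible by the pigeonhole principle.

Unsatisfiable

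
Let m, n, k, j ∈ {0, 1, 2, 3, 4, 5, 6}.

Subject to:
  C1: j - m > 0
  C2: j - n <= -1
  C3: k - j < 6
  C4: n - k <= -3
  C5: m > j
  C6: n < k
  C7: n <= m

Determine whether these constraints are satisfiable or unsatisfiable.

Constraints 1, 2, and 7 give n ≤ m, m < j, j < n. Chaining: n ≤ m < j < n, which forces n < n — impossible.

Unsatisfiable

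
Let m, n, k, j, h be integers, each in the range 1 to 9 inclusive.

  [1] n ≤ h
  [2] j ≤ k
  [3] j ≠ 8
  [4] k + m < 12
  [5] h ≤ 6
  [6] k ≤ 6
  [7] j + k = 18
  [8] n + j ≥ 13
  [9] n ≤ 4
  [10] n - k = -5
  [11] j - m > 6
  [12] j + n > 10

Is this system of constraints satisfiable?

From constraints 1 and 5: n ≤ h ≤ 6. From constraints 2 and 6: j ≤ k ≤ 6. Hence n + j ≤ 12. But constraint 8 requires n + j ≥ 13, and 13 > 12. Contradiction.

Unsatisfiable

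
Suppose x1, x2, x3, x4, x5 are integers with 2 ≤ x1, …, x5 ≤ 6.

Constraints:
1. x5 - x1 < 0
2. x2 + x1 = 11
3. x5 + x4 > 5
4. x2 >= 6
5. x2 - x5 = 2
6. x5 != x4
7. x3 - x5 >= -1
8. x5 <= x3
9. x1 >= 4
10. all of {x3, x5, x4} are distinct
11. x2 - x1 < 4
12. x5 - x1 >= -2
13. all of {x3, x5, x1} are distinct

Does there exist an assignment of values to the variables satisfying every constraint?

Satisfiable

Setting (x1, x2, x3, x4, x5) = (5, 6, 6, 2, 4) satisfies everything: constraint 1: x5 - x1 = -1; constraint 2: x2 + x1 = 11; constraint 3: x5 + x4 = 6, and the others follow.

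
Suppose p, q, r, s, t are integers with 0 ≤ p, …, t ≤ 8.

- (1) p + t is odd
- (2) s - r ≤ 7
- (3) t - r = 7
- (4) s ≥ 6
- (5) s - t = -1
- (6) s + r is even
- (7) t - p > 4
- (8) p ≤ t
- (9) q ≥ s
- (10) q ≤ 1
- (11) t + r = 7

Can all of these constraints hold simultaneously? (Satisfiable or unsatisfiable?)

Unsatisfiable

From constraints 4 and 9: q ≥ s and s ≥ 6, so q ≥ 6. From constraint 10: q ≤ 1. But 1 < 6, so no value of q works.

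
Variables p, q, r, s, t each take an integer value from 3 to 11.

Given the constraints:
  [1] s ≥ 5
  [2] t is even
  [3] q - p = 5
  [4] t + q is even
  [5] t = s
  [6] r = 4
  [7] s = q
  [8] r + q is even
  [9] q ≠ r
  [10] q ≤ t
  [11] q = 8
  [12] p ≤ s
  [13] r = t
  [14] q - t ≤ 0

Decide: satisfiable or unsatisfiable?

Constraint 6 fixes r = 4 and constraint 11 fixes q = 8. Constraints 5, 7, and 13 give r = t = s = q, so r = q. But 4 ≠ 8 — contradiction.

Unsatisfiable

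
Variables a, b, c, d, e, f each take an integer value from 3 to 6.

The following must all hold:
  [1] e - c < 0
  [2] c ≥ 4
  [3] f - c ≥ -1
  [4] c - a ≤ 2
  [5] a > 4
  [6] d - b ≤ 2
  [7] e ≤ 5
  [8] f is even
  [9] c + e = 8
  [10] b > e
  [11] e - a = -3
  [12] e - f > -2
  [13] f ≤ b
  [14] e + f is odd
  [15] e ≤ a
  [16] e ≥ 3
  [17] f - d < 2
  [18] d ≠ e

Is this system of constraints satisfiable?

Satisfiable

Try a = 6, b = 4, c = 5, d = 4, e = 3, f = 4.
Check constraint 1: e - c = -2; constraint 3: f - c = -1. The remaining constraints are straightforward to verify.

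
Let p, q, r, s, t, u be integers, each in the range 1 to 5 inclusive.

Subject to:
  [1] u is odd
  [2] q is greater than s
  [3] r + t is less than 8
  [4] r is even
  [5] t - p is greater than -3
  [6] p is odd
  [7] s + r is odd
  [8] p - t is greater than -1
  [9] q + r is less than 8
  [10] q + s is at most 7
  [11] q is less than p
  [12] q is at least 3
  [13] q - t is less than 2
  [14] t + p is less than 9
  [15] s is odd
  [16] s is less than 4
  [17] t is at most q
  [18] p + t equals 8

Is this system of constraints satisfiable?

Satisfiable

The assignment p = 5, q = 4, r = 2, s = 3, t = 3, u = 3 works:
  constraint 3 holds since r + t = 5.
  constraint 5 holds since t - p = -2.
The rest check out directly.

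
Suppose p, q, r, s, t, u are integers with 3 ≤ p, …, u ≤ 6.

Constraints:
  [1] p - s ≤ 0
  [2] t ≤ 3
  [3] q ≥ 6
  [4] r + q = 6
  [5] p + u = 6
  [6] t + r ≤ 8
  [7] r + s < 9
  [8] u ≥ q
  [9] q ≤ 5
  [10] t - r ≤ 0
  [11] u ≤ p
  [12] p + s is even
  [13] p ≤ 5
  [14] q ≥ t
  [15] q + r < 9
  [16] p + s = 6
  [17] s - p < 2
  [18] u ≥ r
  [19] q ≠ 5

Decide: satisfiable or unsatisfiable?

Unsatisfiable

From constraints 3 and 8: u ≥ q and q ≥ 6, so u ≥ 6. From constraints 11 and 13: u ≤ p and p ≤ 5, so u ≤ 5. But 5 < 6, so no value of u works.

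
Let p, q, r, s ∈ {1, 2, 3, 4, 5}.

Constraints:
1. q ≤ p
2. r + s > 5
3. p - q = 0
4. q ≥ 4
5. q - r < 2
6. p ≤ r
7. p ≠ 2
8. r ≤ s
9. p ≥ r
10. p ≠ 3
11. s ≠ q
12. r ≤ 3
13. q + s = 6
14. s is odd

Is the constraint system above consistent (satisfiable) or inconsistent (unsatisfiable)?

Unsatisfiable

From constraints 1 and 4: p ≥ q and q ≥ 4, so p ≥ 4. From constraints 6 and 12: p ≤ r and r ≤ 3, so p ≤ 3. But 3 < 4, so no value of p works.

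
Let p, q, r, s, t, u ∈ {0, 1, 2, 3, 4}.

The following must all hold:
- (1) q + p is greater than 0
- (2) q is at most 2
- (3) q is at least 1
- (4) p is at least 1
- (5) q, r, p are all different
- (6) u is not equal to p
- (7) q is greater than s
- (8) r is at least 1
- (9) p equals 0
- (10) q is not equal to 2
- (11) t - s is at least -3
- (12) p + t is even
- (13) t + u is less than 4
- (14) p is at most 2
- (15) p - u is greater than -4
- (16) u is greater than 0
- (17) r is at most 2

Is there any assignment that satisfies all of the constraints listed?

Unsatisfiable

Constraints 2, 3, 4, 8, 14, and 17 confine each of q, r, p to the 2 values {1, 2}.
Constraint 5 requires all 3 of them to be distinct, but only 2 values are available — impossible by the pigeonhole principle.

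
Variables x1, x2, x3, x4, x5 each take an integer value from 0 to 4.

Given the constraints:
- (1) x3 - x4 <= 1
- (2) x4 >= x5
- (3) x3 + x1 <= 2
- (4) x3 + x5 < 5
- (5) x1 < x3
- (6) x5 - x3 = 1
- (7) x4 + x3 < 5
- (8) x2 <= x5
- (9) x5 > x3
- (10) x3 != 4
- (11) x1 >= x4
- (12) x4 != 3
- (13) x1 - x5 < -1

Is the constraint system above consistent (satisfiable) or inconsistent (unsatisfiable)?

Constraints 2, 5, 9, and 11 give x4 ≤ x1, x1 < x3, x3 < x5, x5 ≤ x4. Chaining: x4 ≤ x1 < x3 < x5 ≤ x4, which forces x4 < x4 — impossible.

Unsatisfiable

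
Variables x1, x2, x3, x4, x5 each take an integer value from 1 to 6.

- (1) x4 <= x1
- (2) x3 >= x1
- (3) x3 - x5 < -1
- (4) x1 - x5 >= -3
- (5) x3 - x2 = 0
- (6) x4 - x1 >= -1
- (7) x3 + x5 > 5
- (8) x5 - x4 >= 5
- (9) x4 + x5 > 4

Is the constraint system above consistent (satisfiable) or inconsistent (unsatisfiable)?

Constraints 4, 6, and 8 give x4 − x1 ≥ -1, x1 − x5 ≥ -3, x5 − x4 ≥ 5.
Adding all 3 inequalities: the left sides telescope to 0, and the right sides sum to (-1) + (-3) + 5 = 1. So 0 ≥ 1, which is false.

Unsatisfiable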